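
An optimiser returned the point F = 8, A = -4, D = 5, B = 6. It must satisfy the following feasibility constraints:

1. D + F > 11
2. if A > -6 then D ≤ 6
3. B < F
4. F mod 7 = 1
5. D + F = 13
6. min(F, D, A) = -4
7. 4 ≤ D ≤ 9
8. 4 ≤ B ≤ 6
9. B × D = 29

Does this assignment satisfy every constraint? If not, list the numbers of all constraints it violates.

1. D + F = 5 + 8 = 13; 13 > 11  OK
2. A = -4 > -6, so we need D ≤ 6; D = 5 ≤ 6  OK
3. B = 6, F = 8; 6 < 8  OK
4. 8 mod 7 = 1  OK
5. D + F = 5 + 8 = 13  OK
6. min(8, 5, -4) = -4  OK
7. D = 5 lies in [4, 9]  OK
8. B = 6 lies in [4, 6]  OK
9. B × D = 6 × 5 = 30, not 29  FAIL

The assignment fails constraint 9.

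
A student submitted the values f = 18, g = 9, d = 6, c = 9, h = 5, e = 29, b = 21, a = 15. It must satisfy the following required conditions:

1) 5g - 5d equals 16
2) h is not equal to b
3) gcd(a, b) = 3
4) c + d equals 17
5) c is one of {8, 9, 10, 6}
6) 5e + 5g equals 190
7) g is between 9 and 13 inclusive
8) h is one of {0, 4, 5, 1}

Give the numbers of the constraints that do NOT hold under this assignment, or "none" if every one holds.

No — constraints 1 and 4 are not satisfied.

1) 5g - 5d = 5(9) - 5(6) = 15, not 16 — violated.
2) h = 5, b = 21; distinct — satisfied.
3) gcd(15, 21) = 3 — satisfied.
4) c + d = 9 + 6 = 15, not 17 — violated.
5) c = 9 is in {8, 9, 10, 6} — satisfied.
6) 5e + 5g = 5(29) + 5(9) = 190 — satisfied.
7) g = 9 lies in [9, 13] — satisfied.
8) h = 5 is in {0, 4, 5, 1} — satisfied.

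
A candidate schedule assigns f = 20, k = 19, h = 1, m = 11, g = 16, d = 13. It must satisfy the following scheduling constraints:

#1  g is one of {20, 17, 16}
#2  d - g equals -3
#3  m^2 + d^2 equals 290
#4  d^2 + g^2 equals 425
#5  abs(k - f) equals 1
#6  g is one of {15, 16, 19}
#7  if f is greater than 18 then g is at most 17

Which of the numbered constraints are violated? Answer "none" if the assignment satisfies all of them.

None — every constraint holds.

#1 g = 16 is in {20, 17, 16} — satisfied.
#2 d - g = 13 - 16 = -3 — satisfied.
#3 m^2 + d^2 = 11^2 + 13^2 = 121 + 169 = 290 — satisfied.
#4 d^2 + g^2 = 13^2 + 16^2 = 169 + 256 = 425 — satisfied.
#5 abs(19 - 20) = 1 — satisfied.
#6 g = 16 is in {15, 16, 19} — satisfied.
#7 f = 20 > 18, so we need g ≤ 17; g = 16 ≤ 17 — satisfied.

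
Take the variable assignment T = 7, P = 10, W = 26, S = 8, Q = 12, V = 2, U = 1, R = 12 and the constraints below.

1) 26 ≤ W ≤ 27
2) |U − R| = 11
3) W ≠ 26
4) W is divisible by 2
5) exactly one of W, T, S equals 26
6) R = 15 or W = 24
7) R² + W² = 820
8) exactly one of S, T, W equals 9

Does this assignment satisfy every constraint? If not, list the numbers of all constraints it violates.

1) W = 26 lies in [26, 27] — holds.
2) |1 − 12| = 11 — holds.
3) W = 26, but 26 is required to differ — does not hold.
4) 26 / 2 = 13, so 2 divides 26 — holds.
5) W=26, T=7, S=8; 1 of them equals 26 — holds.
6) R = 12 ≠ 15 and W = 26 ≠ 24; both disjuncts false — does not hold.
7) R² + W² = 12² + 26² = 144 + 676 = 820 — holds.
8) S=8, T=7, W=26; 0 of them equal 9, not exactly one — does not hold.

The assignment fails constraints 3, 6, and 8.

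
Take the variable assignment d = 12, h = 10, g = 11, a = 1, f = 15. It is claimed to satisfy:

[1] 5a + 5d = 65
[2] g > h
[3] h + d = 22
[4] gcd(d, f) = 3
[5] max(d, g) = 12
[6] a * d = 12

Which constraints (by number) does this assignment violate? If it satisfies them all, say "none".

[1] 5a + 5d = 5(1) + 5(12) = 65 — holds.
[2] g = 11, h = 10; 11 > 10 — holds.
[3] h + d = 10 + 12 = 22 — holds.
[4] gcd(12, 15) = 3 — holds.
[5] max(12, 11) = 12 — holds.
[6] a * d = 1 * 12 = 12 — holds.

The assignment satisfies every constraint.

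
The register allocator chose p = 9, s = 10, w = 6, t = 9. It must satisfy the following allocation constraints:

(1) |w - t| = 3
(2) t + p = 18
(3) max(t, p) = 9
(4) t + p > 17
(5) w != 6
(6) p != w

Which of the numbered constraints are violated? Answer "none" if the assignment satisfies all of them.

(1) |6 - 9| = 3  ✓
(2) t + p = 9 + 9 = 18  ✓
(3) max(9, 9) = 9  ✓
(4) t + p = 9 + 9 = 18; 18 > 17  ✓
(5) w = 6, but 6 is required to differ  ✗
(6) p = 9, w = 6; distinct  ✓

The assignment fails constraint 5.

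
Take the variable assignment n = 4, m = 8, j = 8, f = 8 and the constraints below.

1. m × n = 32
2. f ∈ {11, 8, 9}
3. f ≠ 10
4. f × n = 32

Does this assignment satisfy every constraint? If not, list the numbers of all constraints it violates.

None — every constraint holds.

1. m × n = 8 × 4 = 32 — OK.
2. f = 8 is in {11, 8, 9} — OK.
3. f = 8, and 8 ≠ 10 — OK.
4. f × n = 8 × 4 = 32 — OK.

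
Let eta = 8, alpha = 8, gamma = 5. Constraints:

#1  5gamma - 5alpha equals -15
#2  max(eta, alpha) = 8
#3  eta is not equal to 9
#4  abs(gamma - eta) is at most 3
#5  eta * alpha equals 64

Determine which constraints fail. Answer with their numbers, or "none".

All constraints are satisfied.

#1 5gamma - 5alpha = 5(5) - 5(8) = -15 — holds.
#2 max(8, 8) = 8 — holds.
#3 eta = 8, and 8 ≠ 9 — holds.
#4 abs(5 - 8) = 3; 3 ≤ 3 — holds.
#5 eta * alpha = 8 * 8 = 64 — holds.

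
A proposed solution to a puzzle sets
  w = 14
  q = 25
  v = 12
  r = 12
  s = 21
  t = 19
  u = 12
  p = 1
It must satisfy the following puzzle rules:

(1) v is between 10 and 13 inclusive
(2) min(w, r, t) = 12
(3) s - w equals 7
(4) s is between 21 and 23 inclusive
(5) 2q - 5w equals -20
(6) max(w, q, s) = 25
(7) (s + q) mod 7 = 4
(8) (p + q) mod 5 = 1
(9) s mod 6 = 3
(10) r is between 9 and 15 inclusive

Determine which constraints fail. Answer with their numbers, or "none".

(1) v = 12 lies in [10, 13] — holds.
(2) min(14, 12, 19) = 12 — holds.
(3) s - w = 21 - 14 = 7 — holds.
(4) s = 21 lies in [21, 23] — holds.
(5) 2q - 5w = 2(25) - 5(14) = -20 — holds.
(6) max(14, 25, 21) = 25 — holds.
(7) s + q = 46; 46 mod 7 = 4 — holds.
(8) p + q = 26; 26 mod 5 = 1 — holds.
(9) 21 mod 6 = 3 — holds.
(10) r = 12 lies in [9, 15] — holds.

Yes — all constraints hold.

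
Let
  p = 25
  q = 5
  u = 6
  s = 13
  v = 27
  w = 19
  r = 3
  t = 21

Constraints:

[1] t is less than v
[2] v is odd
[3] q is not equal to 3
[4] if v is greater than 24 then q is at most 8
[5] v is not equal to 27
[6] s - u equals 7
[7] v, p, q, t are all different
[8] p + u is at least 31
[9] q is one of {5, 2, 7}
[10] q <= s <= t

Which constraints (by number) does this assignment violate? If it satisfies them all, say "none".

[1] t = 21, v = 27; 21 < 27 — holds.
[2] v = 27 is odd — holds.
[3] q = 5, and 5 ≠ 3 — holds.
[4] v = 27 > 24, so we need q ≤ 8; q = 5 ≤ 8 — holds.
[5] v = 27, but 27 is required to differ — does not hold.
[6] s - u = 13 - 6 = 7 — holds.
[7] values 27, 25, 5, 21 are pairwise distinct — holds.
[8] p + u = 25 + 6 = 31; 31 ≥ 31 — holds.
[9] q = 5 is in {5, 2, 7} — holds.
[10] values 5 <= 13 <= 21 — holds.

The assignment fails constraint 5.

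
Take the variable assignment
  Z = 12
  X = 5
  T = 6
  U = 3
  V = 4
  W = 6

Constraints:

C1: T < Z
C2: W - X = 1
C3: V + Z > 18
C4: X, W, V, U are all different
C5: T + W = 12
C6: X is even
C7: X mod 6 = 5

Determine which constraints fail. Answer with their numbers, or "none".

C1: T = 6, Z = 12; 6 < 12 — holds.
C2: W - X = 6 - 5 = 1 — holds.
C3: V + Z = 4 + 12 = 16; 16 ≤ 18, bound 18 not met — fails.
C4: values 5, 6, 4, 3 are pairwise distinct — holds.
C5: T + W = 6 + 6 = 12 — holds.
C6: X = 5 is odd — fails.
C7: 5 mod 6 = 5 — holds.

Constraints 3, 6 do not hold.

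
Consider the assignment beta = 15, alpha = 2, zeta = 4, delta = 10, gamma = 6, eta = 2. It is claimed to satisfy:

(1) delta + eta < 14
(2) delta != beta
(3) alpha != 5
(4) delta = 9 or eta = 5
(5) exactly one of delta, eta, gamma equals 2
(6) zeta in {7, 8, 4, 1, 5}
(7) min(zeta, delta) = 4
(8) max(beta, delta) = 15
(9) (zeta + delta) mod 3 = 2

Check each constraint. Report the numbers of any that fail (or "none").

(1) delta + eta = 10 + 2 = 12; 12 < 14  yes
(2) delta = 10, beta = 15; distinct  yes
(3) alpha = 2, and 2 ≠ 5  yes
(4) delta = 10 ≠ 9 and eta = 2 ≠ 5; both disjuncts false  no
(5) delta=10, eta=2, gamma=6; 1 of them equals 2  yes
(6) zeta = 4 is in {7, 8, 4, 1, 5}  yes
(7) min(4, 10) = 4  yes
(8) max(15, 10) = 15  yes
(9) zeta + delta = 14; 14 mod 3 = 2  yes

Constraint 4 does not hold.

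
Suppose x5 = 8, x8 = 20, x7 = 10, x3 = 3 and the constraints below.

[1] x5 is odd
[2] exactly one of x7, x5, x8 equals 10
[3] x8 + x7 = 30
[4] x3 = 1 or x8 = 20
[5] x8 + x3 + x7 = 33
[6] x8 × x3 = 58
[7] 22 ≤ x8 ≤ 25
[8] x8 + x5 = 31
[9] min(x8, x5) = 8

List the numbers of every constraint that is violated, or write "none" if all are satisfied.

[1] x5 = 8 is even  ✗
[2] x7=10, x5=8, x8=20; 1 of them equals 10  ✓
[3] x8 + x7 = 20 + 10 = 30  ✓
[4] x3 = 3 ≠ 1, but x8 = 20 = 20 (second disjunct)  ✓
[5] x8 + x3 + x7 = 20 + 3 + 10 = 33  ✓
[6] x8 × x3 = 20 × 3 = 60, not 58  ✗
[7] x8 = 20 is outside [22, 25]  ✗
[8] x8 + x5 = 20 + 8 = 28, not 31  ✗
[9] min(20, 8) = 8  ✓

No — constraints 1, 6, 7, and 8 are not satisfied.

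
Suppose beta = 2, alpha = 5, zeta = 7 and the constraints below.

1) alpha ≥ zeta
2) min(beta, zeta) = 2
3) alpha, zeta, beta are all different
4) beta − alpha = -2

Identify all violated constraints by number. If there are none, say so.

Constraints 1, 4 do not hold.

1) alpha = 5, zeta = 7; 5 < 7 (want ≥)  ✘
2) min(2, 7) = 2  ✔
3) values 5, 7, 2 are pairwise distinct  ✔
4) beta − alpha = 2 − 5 = -3, not -2  ✘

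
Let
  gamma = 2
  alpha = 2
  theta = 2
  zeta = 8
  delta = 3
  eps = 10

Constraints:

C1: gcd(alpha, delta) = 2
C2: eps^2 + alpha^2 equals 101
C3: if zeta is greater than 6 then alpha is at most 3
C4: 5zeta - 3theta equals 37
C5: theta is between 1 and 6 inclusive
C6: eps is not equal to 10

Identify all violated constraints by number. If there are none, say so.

C1: gcd(2, 3) = 1, not 2  false
C2: eps^2 + alpha^2 = 10^2 + 2^2 = 100 + 4 = 104, not 101  false
C3: zeta = 8 > 6, so we need alpha ≤ 3; alpha = 2 ≤ 3  true
C4: 5zeta - 3theta = 5(8) - 3(2) = 34, not 37  false
C5: theta = 2 lies in [1, 6]  true
C6: eps = 10, but 10 is required to differ  false

Constraints 1, 2, 4, and 6 are violated.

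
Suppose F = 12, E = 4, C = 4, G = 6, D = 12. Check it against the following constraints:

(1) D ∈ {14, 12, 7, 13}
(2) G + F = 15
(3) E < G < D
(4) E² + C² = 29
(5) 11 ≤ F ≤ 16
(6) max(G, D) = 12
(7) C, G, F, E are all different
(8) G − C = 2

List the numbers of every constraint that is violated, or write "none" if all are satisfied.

(1) D = 12 is in {14, 12, 7, 13} — holds.
(2) G + F = 6 + 12 = 18, not 15 — does not hold.
(3) values 4 < 6 < 12 — holds.
(4) E² + C² = 4² + 4² = 16 + 16 = 32, not 29 — does not hold.
(5) F = 12 lies in [11, 16] — holds.
(6) max(6, 12) = 12 — holds.
(7) C = E = 4, not all different — does not hold.
(8) G − C = 6 − 4 = 2 — holds.

Violated: 2, 4, and 7.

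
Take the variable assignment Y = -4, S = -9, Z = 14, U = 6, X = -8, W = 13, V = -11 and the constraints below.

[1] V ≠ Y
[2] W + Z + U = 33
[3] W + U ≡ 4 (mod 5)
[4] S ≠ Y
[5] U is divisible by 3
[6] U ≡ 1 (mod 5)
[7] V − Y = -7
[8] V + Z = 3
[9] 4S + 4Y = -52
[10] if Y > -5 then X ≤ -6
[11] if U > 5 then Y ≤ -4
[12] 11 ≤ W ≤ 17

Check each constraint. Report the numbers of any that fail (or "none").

[1] V = -11, Y = -4; distinct  holds
[2] W + Z + U = 13 + 14 + 6 = 33  holds
[3] W + U = 19; 19 mod 5 = 4  holds
[4] S = -9, Y = -4; distinct  holds
[5] 6 / 3 = 2, so 3 divides 6  holds
[6] 6 mod 5 = 1  holds
[7] V − Y = -11 − (-4) = -7  holds
[8] V + Z = -11 + 14 = 3  holds
[9] 4S + 4Y = 4(-9) + 4(-4) = -52  holds
[10] Y = -4 > -5, so we need X ≤ -6; X = -8 ≤ -6  holds
[11] U = 6 > 5, so we need Y ≤ -4; Y = -4 ≤ -4  holds
[12] W = 13 lies in [11, 17]  holds

All constraints are satisfied.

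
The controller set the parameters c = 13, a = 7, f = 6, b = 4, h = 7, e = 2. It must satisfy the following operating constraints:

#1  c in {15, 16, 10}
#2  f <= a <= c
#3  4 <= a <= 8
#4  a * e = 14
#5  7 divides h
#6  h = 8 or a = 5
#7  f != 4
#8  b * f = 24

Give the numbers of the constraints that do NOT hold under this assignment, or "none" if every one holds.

Constraints 1, 6 do not hold.

#1 c = 13 is not in {15, 16, 10}  FAIL
#2 values 6 <= 7 <= 13  OK
#3 a = 7 lies in [4, 8]  OK
#4 a * e = 7 * 2 = 14  OK
#5 7 / 7 = 1, so 7 divides 7  OK
#6 h = 7 ≠ 8 and a = 7 ≠ 5; both disjuncts false  FAIL
#7 f = 6, and 6 ≠ 4  OK
#8 b * f = 4 * 6 = 24  OK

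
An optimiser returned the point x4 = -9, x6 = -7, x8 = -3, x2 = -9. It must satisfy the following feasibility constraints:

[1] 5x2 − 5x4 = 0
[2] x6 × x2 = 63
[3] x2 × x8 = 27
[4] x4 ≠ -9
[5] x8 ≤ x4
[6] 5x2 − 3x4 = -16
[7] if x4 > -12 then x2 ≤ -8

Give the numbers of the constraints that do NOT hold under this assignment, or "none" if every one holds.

The assignment fails constraints 4, 5, 6.

[1] 5x2 − 5x4 = 5(-9) − 5(-9) = 0  ✔
[2] x6 × x2 = -7 × (-9) = 63  ✔
[3] x2 × x8 = -9 × (-3) = 27  ✔
[4] x4 = -9, but -9 is required to differ  ✘
[5] x8 = -3, x4 = -9; -3 > -9 (want ≤)  ✘
[6] 5x2 − 3x4 = 5(-9) − 3(-9) = -18, not -16  ✘
[7] x4 = -9 > -12, so we need x2 ≤ -8; x2 = -9 ≤ -8  ✔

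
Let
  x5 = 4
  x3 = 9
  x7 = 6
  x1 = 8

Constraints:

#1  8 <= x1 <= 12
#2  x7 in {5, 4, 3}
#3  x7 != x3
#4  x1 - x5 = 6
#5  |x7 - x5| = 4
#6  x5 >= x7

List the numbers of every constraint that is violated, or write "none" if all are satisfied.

The assignment fails constraints 2, 4, 5, and 6.

#1 x1 = 8 lies in [8, 12] — holds.
#2 x7 = 6 is not in {5, 4, 3} — does not hold.
#3 x7 = 6, x3 = 9; distinct — holds.
#4 x1 - x5 = 8 - 4 = 4, not 6 — does not hold.
#5 |6 - 4| = 2, not 4 — does not hold.
#6 x5 = 4, x7 = 6; 4 < 6 (want ≥) — does not hold.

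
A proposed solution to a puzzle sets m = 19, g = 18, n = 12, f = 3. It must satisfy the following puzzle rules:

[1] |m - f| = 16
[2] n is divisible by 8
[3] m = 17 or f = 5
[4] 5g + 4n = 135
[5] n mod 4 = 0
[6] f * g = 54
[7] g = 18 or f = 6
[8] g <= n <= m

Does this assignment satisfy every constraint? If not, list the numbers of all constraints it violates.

No — constraints 2, 3, 4, and 8 are not satisfied.

[1] |19 - 3| = 16 — holds.
[2] 12 = 8*1 + 4, so 8 does not divide 12 — fails.
[3] m = 19 ≠ 17 and f = 3 ≠ 5; both disjuncts false — fails.
[4] 5g + 4n = 5(18) + 4(12) = 138, not 135 — fails.
[5] 12 mod 4 = 0 — holds.
[6] f * g = 3 * 18 = 54 — holds.
[7] g = 18 = 18 (first disjunct) — holds.
[8] values 18, 12, 19; g = 18 is not <= n = 12 — fails.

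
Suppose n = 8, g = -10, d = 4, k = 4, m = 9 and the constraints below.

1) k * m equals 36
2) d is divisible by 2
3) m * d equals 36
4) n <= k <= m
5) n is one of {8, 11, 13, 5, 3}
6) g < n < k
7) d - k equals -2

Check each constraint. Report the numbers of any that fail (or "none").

The assignment fails constraints 4, 6, 7.

1) k * m = 4 * 9 = 36 — holds.
2) 4 / 2 = 2, so 2 divides 4 — holds.
3) m * d = 9 * 4 = 36 — holds.
4) values 8, 4, 9; n = 8 is not <= k = 4 — does not hold.
5) n = 8 is in {8, 11, 13, 5, 3} — holds.
6) values -10, 8, 4; n = 8 is not < k = 4 — does not hold.
7) d - k = 4 - 4 = 0, not -2 — does not hold.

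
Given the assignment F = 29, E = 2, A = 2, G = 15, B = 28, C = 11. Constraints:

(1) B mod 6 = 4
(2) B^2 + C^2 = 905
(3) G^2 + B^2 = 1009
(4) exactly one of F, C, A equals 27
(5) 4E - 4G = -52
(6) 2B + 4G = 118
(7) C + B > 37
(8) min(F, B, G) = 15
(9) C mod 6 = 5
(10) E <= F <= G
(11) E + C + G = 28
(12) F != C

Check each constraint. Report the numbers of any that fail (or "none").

(1) 28 mod 6 = 4 — OK.
(2) B^2 + C^2 = 28^2 + 11^2 = 784 + 121 = 905 — OK.
(3) G^2 + B^2 = 15^2 + 28^2 = 225 + 784 = 1009 — OK.
(4) F=29, C=11, A=2; 0 of them equal 27, not exactly one — violated.
(5) 4E - 4G = 4(2) - 4(15) = -52 — OK.
(6) 2B + 4G = 2(28) + 4(15) = 116, not 118 — violated.
(7) C + B = 11 + 28 = 39; 39 > 37 — OK.
(8) min(29, 28, 15) = 15 — OK.
(9) 11 mod 6 = 5 — OK.
(10) values 2, 29, 15; F = 29 is not <= G = 15 — violated.
(11) E + C + G = 2 + 11 + 15 = 28 — OK.
(12) F = 29, C = 11; distinct — OK.

The assignment fails constraints 4, 6, and 10.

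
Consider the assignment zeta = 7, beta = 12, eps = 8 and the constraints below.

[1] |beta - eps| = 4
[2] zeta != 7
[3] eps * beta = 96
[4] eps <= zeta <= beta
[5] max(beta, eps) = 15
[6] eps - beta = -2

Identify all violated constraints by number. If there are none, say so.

Violated: 2, 4, 5, and 6.

[1] |12 - 8| = 4  yes
[2] zeta = 7, but 7 is required to differ  no
[3] eps * beta = 8 * 12 = 96  yes
[4] values 8, 7, 12; eps = 8 is not <= zeta = 7  no
[5] max(12, 8) = 12, not 15  no
[6] eps - beta = 8 - 12 = -4, not -2  no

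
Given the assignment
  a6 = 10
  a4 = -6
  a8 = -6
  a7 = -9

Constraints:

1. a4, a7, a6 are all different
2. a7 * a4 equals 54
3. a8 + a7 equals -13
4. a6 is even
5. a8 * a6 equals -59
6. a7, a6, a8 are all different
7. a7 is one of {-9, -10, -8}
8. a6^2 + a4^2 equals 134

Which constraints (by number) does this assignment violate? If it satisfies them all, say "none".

1. values -6, -9, 10 are pairwise distinct — satisfied.
2. a7 * a4 = -9 * (-6) = 54 — satisfied.
3. a8 + a7 = -6 + (-9) = -15, not -13 — violated.
4. a6 = 10 is even — satisfied.
5. a8 * a6 = -6 * 10 = -60, not -59 — violated.
6. values -9, 10, -6 are pairwise distinct — satisfied.
7. a7 = -9 is in {-9, -10, -8} — satisfied.
8. a6^2 + a4^2 = 10^2 + (-6)^2 = 100 + 36 = 136, not 134 — violated.

The assignment fails constraints 3, 5, and 8.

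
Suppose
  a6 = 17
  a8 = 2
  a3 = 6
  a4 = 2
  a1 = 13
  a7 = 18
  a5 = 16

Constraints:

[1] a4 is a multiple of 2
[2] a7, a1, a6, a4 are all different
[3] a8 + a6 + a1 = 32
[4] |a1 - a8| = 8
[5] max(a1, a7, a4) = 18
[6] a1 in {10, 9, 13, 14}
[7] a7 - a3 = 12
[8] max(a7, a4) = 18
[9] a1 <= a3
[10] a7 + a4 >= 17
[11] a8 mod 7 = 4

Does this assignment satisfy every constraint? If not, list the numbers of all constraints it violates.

[1] 2 / 2 = 1, so 2 divides 2 — holds.
[2] values 18, 13, 17, 2 are pairwise distinct — holds.
[3] a8 + a6 + a1 = 2 + 17 + 13 = 32 — holds.
[4] |13 - 2| = 11, not 8 — does not hold.
[5] max(13, 18, 2) = 18 — holds.
[6] a1 = 13 is in {10, 9, 13, 14} — holds.
[7] a7 - a3 = 18 - 6 = 12 — holds.
[8] max(18, 2) = 18 — holds.
[9] a1 = 13, a3 = 6; 13 > 6 (want ≤) — does not hold.
[10] a7 + a4 = 18 + 2 = 20; 20 ≥ 17 — holds.
[11] 2 mod 7 = 2, not 4 — does not hold.

The assignment fails constraints 4, 9, and 11.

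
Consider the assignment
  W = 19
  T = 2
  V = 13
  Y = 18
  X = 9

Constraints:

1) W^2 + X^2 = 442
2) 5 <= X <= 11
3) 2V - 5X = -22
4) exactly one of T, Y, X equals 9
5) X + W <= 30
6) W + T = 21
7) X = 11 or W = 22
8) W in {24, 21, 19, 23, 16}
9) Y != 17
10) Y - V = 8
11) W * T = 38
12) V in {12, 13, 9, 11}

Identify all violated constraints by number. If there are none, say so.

The assignment fails constraints 3, 7, and 10.

1) W^2 + X^2 = 19^2 + 9^2 = 361 + 81 = 442 — holds.
2) X = 9 lies in [5, 11] — holds.
3) 2V - 5X = 2(13) - 5(9) = -19, not -22 — fails.
4) T=2, Y=18, X=9; 1 of them equals 9 — holds.
5) X + W = 9 + 19 = 28; 28 ≤ 30 — holds.
6) W + T = 19 + 2 = 21 — holds.
7) X = 9 ≠ 11 and W = 19 ≠ 22; both disjuncts false — fails.
8) W = 19 is in {24, 21, 19, 23, 16} — holds.
9) Y = 18, and 18 ≠ 17 — holds.
10) Y - V = 18 - 13 = 5, not 8 — fails.
11) W * T = 19 * 2 = 38 — holds.
12) V = 13 is in {12, 13, 9, 11} — holds.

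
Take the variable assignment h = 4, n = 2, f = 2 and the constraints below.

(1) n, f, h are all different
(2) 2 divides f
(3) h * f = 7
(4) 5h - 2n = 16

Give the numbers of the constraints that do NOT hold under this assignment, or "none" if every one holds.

(1) n = f = 2, not all different — violated.
(2) 2 / 2 = 1, so 2 divides 2 — OK.
(3) h * f = 4 * 2 = 8, not 7 — violated.
(4) 5h - 2n = 5(4) - 2(2) = 16 — OK.

Constraints 1, 3 are violated.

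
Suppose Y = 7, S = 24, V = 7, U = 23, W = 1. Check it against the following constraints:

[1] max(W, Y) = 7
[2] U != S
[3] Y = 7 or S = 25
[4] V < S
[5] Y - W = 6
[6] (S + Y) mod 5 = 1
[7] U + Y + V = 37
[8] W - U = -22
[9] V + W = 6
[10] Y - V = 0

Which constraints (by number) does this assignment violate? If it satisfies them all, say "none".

[1] max(1, 7) = 7 — OK.
[2] U = 23, S = 24; distinct — OK.
[3] Y = 7 = 7 (first disjunct) — OK.
[4] V = 7, S = 24; 7 < 24 — OK.
[5] Y - W = 7 - 1 = 6 — OK.
[6] S + Y = 31; 31 mod 5 = 1 — OK.
[7] U + Y + V = 23 + 7 + 7 = 37 — OK.
[8] W - U = 1 - 23 = -22 — OK.
[9] V + W = 7 + 1 = 8, not 6 — violated.
[10] Y - V = 7 - 7 = 0 — OK.

The assignment fails constraint 9.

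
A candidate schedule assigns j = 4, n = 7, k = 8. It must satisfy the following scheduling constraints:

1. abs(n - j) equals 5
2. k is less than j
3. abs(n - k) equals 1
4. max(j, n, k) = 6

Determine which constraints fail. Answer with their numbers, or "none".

1. abs(7 - 4) = 3, not 5  fails
2. k = 8, j = 4; 8 ≥ 4 (want <)  fails
3. abs(7 - 8) = 1  holds
4. max(4, 7, 8) = 8, not 6  fails

No — constraints 1, 2, and 4 are not satisfied.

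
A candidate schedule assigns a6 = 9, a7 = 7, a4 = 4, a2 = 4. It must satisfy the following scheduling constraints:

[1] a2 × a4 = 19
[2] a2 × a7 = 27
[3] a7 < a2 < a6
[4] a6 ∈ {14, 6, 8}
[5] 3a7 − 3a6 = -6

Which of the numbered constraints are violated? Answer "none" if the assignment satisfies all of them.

Constraints 1, 2, 3, 4 do not hold.

[1] a2 × a4 = 4 × 4 = 16, not 19 — violated.
[2] a2 × a7 = 4 × 7 = 28, not 27 — violated.
[3] values 7, 4, 9; a7 = 7 is not < a2 = 4 — violated.
[4] a6 = 9 is not in {14, 6, 8} — violated.
[5] 3a7 − 3a6 = 3(7) − 3(9) = -6 — OK.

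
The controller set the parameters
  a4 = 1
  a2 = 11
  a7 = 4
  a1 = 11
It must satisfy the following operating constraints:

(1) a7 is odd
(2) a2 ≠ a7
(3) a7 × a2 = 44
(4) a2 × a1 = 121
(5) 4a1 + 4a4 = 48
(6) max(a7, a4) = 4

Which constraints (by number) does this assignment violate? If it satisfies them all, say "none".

No — constraint 1 is not satisfied.

(1) a7 = 4 is even  false
(2) a2 = 11, a7 = 4; distinct  true
(3) a7 × a2 = 4 × 11 = 44  true
(4) a2 × a1 = 11 × 11 = 121  true
(5) 4a1 + 4a4 = 4(11) + 4(1) = 48  true
(6) max(4, 1) = 4  true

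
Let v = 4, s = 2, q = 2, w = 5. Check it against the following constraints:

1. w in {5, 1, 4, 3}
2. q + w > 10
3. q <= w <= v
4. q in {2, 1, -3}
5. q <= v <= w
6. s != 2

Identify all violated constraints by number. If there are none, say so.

1. w = 5 is in {5, 1, 4, 3} — holds.
2. q + w = 2 + 5 = 7; 7 ≤ 10, bound 10 not met — does not hold.
3. values 2, 5, 4; w = 5 is not <= v = 4 — does not hold.
4. q = 2 is in {2, 1, -3} — holds.
5. values 2 <= 4 <= 5 — holds.
6. s = 2, but 2 is required to differ — does not hold.

Violated: 2, 3, 6.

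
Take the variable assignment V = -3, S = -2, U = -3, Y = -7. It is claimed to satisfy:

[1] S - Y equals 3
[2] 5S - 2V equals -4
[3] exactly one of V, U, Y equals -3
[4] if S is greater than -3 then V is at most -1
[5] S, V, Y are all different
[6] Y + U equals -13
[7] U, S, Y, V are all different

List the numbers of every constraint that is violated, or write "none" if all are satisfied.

[1] S - Y = -2 - (-7) = 5, not 3 — violated.
[2] 5S - 2V = 5(-2) - 2(-3) = -4 — satisfied.
[3] V=-3, U=-3, Y=-7; 2 of them equal -3, not exactly one — violated.
[4] S = -2 > -3, so we need V ≤ -1; V = -3 ≤ -1 — satisfied.
[5] values -2, -3, -7 are pairwise distinct — satisfied.
[6] Y + U = -7 + (-3) = -10, not -13 — violated.
[7] U = V = -3, not all different — violated.

Constraints 1, 3, 6, and 7 are violated.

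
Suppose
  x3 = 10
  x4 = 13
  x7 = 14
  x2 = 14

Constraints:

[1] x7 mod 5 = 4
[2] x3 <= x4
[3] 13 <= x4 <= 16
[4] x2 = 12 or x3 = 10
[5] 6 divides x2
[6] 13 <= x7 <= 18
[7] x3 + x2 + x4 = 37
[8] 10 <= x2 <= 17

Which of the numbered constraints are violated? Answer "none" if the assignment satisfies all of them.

[1] 14 mod 5 = 4 — OK.
[2] x3 = 10, x4 = 13; 10 ≤ 13 — OK.
[3] x4 = 13 lies in [13, 16] — OK.
[4] x2 = 14 ≠ 12, but x3 = 10 = 10 (second disjunct) — OK.
[5] 14 = 6*2 + 2, so 6 does not divide 14 — violated.
[6] x7 = 14 lies in [13, 18] — OK.
[7] x3 + x2 + x4 = 10 + 14 + 13 = 37 — OK.
[8] x2 = 14 lies in [10, 17] — OK.

Constraint 5 does not hold.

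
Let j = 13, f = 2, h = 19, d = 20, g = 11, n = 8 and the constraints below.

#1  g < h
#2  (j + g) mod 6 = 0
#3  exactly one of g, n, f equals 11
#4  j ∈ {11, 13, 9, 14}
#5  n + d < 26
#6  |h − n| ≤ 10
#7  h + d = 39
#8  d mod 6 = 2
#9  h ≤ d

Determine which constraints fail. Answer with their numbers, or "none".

#1 g = 11, h = 19; 11 < 19  ✓
#2 j + g = 24; 24 mod 6 = 0  ✓
#3 g=11, n=8, f=2; 1 of them equals 11  ✓
#4 j = 13 is in {11, 13, 9, 14}  ✓
#5 n + d = 8 + 20 = 28; 28 ≥ 26, bound 26 not met  ✗
#6 |19 − 8| = 11; 11 > 10, exceeds bound 10  ✗
#7 h + d = 19 + 20 = 39  ✓
#8 20 mod 6 = 2  ✓
#9 h = 19, d = 20; 19 ≤ 20  ✓

Violated: 5 and 6.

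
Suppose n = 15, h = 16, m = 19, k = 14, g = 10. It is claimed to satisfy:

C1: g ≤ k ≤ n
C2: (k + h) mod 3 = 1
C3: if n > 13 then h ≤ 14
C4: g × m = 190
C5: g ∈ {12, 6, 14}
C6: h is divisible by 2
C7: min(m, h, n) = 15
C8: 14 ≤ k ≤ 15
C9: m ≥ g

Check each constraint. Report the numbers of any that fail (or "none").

The assignment fails constraints 2, 3, and 5.

C1: values 10 ≤ 14 ≤ 15  yes
C2: k + h = 30; 30 mod 3 = 0, not 1  no
C3: n = 15 > 13, so we need h ≤ 14; but h = 16 > 14  no
C4: g × m = 10 × 19 = 190  yes
C5: g = 10 is not in {12, 6, 14}  no
C6: 16 / 2 = 8, so 2 divides 16  yes
C7: min(19, 16, 15) = 15  yes
C8: k = 14 lies in [14, 15]  yes
C9: m = 19, g = 10; 19 ≥ 10  yes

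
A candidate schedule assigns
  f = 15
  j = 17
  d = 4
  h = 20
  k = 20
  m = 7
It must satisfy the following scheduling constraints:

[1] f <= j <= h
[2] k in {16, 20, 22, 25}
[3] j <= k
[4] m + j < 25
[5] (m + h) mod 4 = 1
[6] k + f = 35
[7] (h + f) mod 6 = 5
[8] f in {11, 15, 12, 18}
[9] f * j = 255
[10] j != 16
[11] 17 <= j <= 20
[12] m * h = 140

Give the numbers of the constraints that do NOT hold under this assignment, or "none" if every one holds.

Constraint 5 does not hold.

[1] values 15 <= 17 <= 20 — satisfied.
[2] k = 20 is in {16, 20, 22, 25} — satisfied.
[3] j = 17, k = 20; 17 ≤ 20 — satisfied.
[4] m + j = 7 + 17 = 24; 24 < 25 — satisfied.
[5] m + h = 27; 27 mod 4 = 3, not 1 — violated.
[6] k + f = 20 + 15 = 35 — satisfied.
[7] h + f = 35; 35 mod 6 = 5 — satisfied.
[8] f = 15 is in {11, 15, 12, 18} — satisfied.
[9] f * j = 15 * 17 = 255 — satisfied.
[10] j = 17, and 17 ≠ 16 — satisfied.
[11] j = 17 lies in [17, 20] — satisfied.
[12] m * h = 7 * 20 = 140 — satisfied.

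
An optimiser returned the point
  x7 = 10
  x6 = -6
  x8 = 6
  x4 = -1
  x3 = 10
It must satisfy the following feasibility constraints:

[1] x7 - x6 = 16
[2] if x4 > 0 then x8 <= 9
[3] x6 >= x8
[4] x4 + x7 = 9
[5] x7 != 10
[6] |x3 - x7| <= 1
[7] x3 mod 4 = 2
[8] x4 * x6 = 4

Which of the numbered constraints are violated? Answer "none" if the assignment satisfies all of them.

Constraints 3, 5, and 8 do not hold.

[1] x7 - x6 = 10 - (-6) = 16  yes
[2] x4 = -1, not > 0; antecedent false, conditional vacuously true  yes
[3] x6 = -6, x8 = 6; -6 < 6 (want ≥)  no
[4] x4 + x7 = -1 + 10 = 9  yes
[5] x7 = 10, but 10 is required to differ  no
[6] |10 - 10| = 0; 0 ≤ 1  yes
[7] 10 mod 4 = 2  yes
[8] x4 * x6 = -1 * (-6) = 6, not 4  no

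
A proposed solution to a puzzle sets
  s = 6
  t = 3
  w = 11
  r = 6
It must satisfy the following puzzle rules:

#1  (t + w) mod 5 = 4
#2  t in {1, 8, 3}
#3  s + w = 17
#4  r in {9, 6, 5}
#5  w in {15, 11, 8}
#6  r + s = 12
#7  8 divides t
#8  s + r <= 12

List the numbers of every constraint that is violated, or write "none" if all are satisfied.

No — constraint 7 is not satisfied.

#1 t + w = 14; 14 mod 5 = 4 — OK.
#2 t = 3 is in {1, 8, 3} — OK.
#3 s + w = 6 + 11 = 17 — OK.
#4 r = 6 is in {9, 6, 5} — OK.
#5 w = 11 is in {15, 11, 8} — OK.
#6 r + s = 6 + 6 = 12 — OK.
#7 3 = 8*0 + 3, so 8 does not divide 3 — violated.
#8 s + r = 6 + 6 = 12; 12 ≤ 12 — OK.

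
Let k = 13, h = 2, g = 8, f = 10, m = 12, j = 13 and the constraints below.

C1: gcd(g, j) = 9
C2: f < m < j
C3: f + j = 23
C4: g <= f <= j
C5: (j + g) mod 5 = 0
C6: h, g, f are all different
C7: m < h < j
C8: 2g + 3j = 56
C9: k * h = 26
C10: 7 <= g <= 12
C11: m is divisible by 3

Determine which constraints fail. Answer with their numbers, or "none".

Constraints 1, 5, 7, and 8 do not hold.

C1: gcd(8, 13) = 1, not 9 — does not hold.
C2: values 10 < 12 < 13 — holds.
C3: f + j = 10 + 13 = 23 — holds.
C4: values 8 <= 10 <= 13 — holds.
C5: j + g = 21; 21 mod 5 = 1, not 0 — does not hold.
C6: values 2, 8, 10 are pairwise distinct — holds.
C7: values 12, 2, 13; m = 12 is not < h = 2 — does not hold.
C8: 2g + 3j = 2(8) + 3(13) = 55, not 56 — does not hold.
C9: k * h = 13 * 2 = 26 — holds.
C10: g = 8 lies in [7, 12] — holds.
C11: 12 / 3 = 4, so 3 divides 12 — holds.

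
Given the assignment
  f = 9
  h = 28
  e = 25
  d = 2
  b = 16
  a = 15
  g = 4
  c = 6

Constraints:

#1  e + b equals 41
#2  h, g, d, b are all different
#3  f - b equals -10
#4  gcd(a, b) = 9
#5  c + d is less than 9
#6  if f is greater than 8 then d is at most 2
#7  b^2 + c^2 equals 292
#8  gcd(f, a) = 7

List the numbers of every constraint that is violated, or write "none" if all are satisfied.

#1 e + b = 25 + 16 = 41  yes
#2 values 28, 4, 2, 16 are pairwise distinct  yes
#3 f - b = 9 - 16 = -7, not -10  no
#4 gcd(15, 16) = 1, not 9  no
#5 c + d = 6 + 2 = 8; 8 < 9  yes
#6 f = 9 > 8, so we need d ≤ 2; d = 2 ≤ 2  yes
#7 b^2 + c^2 = 16^2 + 6^2 = 256 + 36 = 292  yes
#8 gcd(9, 15) = 3, not 7  no

Constraints 3, 4, and 8 do not hold.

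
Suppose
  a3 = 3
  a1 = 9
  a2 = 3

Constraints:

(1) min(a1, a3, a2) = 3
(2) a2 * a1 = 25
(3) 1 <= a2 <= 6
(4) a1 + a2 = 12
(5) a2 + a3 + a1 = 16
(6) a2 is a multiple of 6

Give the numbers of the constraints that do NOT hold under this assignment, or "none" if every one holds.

(1) min(9, 3, 3) = 3  OK
(2) a2 * a1 = 3 * 9 = 27, not 25  FAIL
(3) a2 = 3 lies in [1, 6]  OK
(4) a1 + a2 = 9 + 3 = 12  OK
(5) a2 + a3 + a1 = 3 + 3 + 9 = 15, not 16  FAIL
(6) 3 = 6*0 + 3, so 6 does not divide 3  FAIL

No — constraints 2, 5, and 6 are not satisfied.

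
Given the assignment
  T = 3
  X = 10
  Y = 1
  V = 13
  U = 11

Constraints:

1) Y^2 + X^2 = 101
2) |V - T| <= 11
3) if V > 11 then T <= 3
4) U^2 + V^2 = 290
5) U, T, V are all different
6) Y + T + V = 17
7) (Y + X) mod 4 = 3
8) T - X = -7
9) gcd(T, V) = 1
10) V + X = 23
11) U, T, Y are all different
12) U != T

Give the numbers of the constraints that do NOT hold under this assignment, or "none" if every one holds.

1) Y^2 + X^2 = 1^2 + 10^2 = 1 + 100 = 101 — holds.
2) |13 - 3| = 10; 10 ≤ 11 — holds.
3) V = 13 > 11, so we need T ≤ 3; T = 3 ≤ 3 — holds.
4) U^2 + V^2 = 11^2 + 13^2 = 121 + 169 = 290 — holds.
5) values 11, 3, 13 are pairwise distinct — holds.
6) Y + T + V = 1 + 3 + 13 = 17 — holds.
7) Y + X = 11; 11 mod 4 = 3 — holds.
8) T - X = 3 - 10 = -7 — holds.
9) gcd(3, 13) = 1 — holds.
10) V + X = 13 + 10 = 23 — holds.
11) values 11, 3, 1 are pairwise distinct — holds.
12) U = 11, T = 3; distinct — holds.

The assignment satisfies every constraint.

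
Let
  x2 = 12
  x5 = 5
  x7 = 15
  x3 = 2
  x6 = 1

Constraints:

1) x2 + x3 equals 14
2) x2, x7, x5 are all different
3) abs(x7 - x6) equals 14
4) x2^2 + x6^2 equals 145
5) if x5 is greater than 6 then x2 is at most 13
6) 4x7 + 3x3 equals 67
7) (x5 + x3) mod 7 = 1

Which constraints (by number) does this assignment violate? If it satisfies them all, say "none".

No — constraints 6, 7 are not satisfied.

1) x2 + x3 = 12 + 2 = 14 — holds.
2) values 12, 15, 5 are pairwise distinct — holds.
3) abs(15 - 1) = 14 — holds.
4) x2^2 + x6^2 = 12^2 + 1^2 = 144 + 1 = 145 — holds.
5) x5 = 5, not > 6; antecedent false, conditional vacuously true — holds.
6) 4x7 + 3x3 = 4(15) + 3(2) = 66, not 67 — does not hold.
7) x5 + x3 = 7; 7 mod 7 = 0, not 1 — does not hold.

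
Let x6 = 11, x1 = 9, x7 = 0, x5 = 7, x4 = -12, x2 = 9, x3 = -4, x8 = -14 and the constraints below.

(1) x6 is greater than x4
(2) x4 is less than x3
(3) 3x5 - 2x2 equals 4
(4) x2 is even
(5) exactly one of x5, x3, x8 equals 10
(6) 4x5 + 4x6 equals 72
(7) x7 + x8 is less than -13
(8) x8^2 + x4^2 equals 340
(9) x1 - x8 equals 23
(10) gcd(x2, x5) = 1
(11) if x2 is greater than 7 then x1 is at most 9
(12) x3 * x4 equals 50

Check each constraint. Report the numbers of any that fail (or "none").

(1) x6 = 11, x4 = -12; 11 > -12 — OK.
(2) x4 = -12, x3 = -4; -12 < -4 — OK.
(3) 3x5 - 2x2 = 3(7) - 2(9) = 3, not 4 — violated.
(4) x2 = 9 is odd — violated.
(5) x5=7, x3=-4, x8=-14; 0 of them equal 10, not exactly one — violated.
(6) 4x5 + 4x6 = 4(7) + 4(11) = 72 — OK.
(7) x7 + x8 = 0 + (-14) = -14; -14 < -13 — OK.
(8) x8^2 + x4^2 = (-14)^2 + (-12)^2 = 196 + 144 = 340 — OK.
(9) x1 - x8 = 9 - (-14) = 23 — OK.
(10) gcd(9, 7) = 1 — OK.
(11) x2 = 9 > 7, so we need x1 ≤ 9; x1 = 9 ≤ 9 — OK.
(12) x3 * x4 = -4 * (-12) = 48, not 50 — violated.

Constraints 3, 4, 5, 12 do not hold.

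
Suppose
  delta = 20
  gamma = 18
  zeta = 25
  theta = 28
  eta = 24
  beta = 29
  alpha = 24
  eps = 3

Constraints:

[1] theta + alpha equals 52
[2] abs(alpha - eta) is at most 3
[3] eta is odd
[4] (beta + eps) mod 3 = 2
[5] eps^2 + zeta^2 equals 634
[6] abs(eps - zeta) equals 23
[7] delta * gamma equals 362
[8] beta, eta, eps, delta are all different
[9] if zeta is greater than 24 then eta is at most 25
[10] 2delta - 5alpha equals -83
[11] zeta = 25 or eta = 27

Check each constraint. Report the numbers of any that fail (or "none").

[1] theta + alpha = 28 + 24 = 52  yes
[2] abs(24 - 24) = 0; 0 ≤ 3  yes
[3] eta = 24 is even  no
[4] beta + eps = 32; 32 mod 3 = 2  yes
[5] eps^2 + zeta^2 = 3^2 + 25^2 = 9 + 625 = 634  yes
[6] abs(3 - 25) = 22, not 23  no
[7] delta * gamma = 20 * 18 = 360, not 362  no
[8] values 29, 24, 3, 20 are pairwise distinct  yes
[9] zeta = 25 > 24, so we need eta ≤ 25; eta = 24 ≤ 25  yes
[10] 2delta - 5alpha = 2(20) - 5(24) = -80, not -83  no
[11] zeta = 25 = 25 (first disjunct)  yes

No — constraints 3, 6, 7, and 10 are not satisfied.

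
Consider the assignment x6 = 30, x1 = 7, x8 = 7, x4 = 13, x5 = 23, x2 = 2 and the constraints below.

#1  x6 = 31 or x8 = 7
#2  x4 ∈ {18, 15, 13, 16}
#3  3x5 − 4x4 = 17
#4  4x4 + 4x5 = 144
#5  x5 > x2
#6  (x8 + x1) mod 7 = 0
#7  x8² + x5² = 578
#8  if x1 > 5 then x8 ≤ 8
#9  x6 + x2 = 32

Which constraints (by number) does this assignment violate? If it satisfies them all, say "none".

#1 x6 = 30 ≠ 31, but x8 = 7 = 7 (second disjunct) — OK.
#2 x4 = 13 is in {18, 15, 13, 16} — OK.
#3 3x5 − 4x4 = 3(23) − 4(13) = 17 — OK.
#4 4x4 + 4x5 = 4(13) + 4(23) = 144 — OK.
#5 x5 = 23, x2 = 2; 23 > 2 — OK.
#6 x8 + x1 = 14; 14 mod 7 = 0 — OK.
#7 x8² + x5² = 7² + 23² = 49 + 529 = 578 — OK.
#8 x1 = 7 > 5, so we need x8 ≤ 8; x8 = 7 ≤ 8 — OK.
#9 x6 + x2 = 30 + 2 = 32 — OK.

The assignment satisfies every constraint.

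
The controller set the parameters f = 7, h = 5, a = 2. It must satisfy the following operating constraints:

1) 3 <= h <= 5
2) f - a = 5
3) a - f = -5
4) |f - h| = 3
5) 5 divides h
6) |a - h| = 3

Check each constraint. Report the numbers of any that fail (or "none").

1) h = 5 lies in [3, 5] — OK.
2) f - a = 7 - 2 = 5 — OK.
3) a - f = 2 - 7 = -5 — OK.
4) |7 - 5| = 2, not 3 — violated.
5) 5 / 5 = 1, so 5 divides 5 — OK.
6) |2 - 5| = 3 — OK.

The assignment fails constraint 4.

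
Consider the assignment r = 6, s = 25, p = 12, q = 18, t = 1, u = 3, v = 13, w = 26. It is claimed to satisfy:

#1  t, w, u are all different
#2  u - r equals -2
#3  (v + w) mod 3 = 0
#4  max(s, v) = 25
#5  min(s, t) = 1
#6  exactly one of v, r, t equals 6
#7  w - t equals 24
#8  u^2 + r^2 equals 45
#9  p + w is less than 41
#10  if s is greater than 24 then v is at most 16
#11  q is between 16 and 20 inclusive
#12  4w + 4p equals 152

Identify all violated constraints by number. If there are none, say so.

#1 values 1, 26, 3 are pairwise distinct — holds.
#2 u - r = 3 - 6 = -3, not -2 — does not hold.
#3 v + w = 39; 39 mod 3 = 0 — holds.
#4 max(25, 13) = 25 — holds.
#5 min(25, 1) = 1 — holds.
#6 v=13, r=6, t=1; 1 of them equals 6 — holds.
#7 w - t = 26 - 1 = 25, not 24 — does not hold.
#8 u^2 + r^2 = 3^2 + 6^2 = 9 + 36 = 45 — holds.
#9 p + w = 12 + 26 = 38; 38 < 41 — holds.
#10 s = 25 > 24, so we need v ≤ 16; v = 13 ≤ 16 — holds.
#11 q = 18 lies in [16, 20] — holds.
#12 4w + 4p = 4(26) + 4(12) = 152 — holds.

Constraints 2 and 7 do not hold.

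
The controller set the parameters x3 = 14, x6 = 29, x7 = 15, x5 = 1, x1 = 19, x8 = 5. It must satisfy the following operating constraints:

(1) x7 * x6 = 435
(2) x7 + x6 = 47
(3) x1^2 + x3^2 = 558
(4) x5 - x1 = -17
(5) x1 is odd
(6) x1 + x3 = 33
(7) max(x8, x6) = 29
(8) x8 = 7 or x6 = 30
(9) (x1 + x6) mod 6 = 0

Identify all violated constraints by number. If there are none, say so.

Violated: 2, 3, 4, 8.

(1) x7 * x6 = 15 * 29 = 435 — satisfied.
(2) x7 + x6 = 15 + 29 = 44, not 47 — violated.
(3) x1^2 + x3^2 = 19^2 + 14^2 = 361 + 196 = 557, not 558 — violated.
(4) x5 - x1 = 1 - 19 = -18, not -17 — violated.
(5) x1 = 19 is odd — satisfied.
(6) x1 + x3 = 19 + 14 = 33 — satisfied.
(7) max(5, 29) = 29 — satisfied.
(8) x8 = 5 ≠ 7 and x6 = 29 ≠ 30; both disjuncts false — violated.
(9) x1 + x6 = 48; 48 mod 6 = 0 — satisfied.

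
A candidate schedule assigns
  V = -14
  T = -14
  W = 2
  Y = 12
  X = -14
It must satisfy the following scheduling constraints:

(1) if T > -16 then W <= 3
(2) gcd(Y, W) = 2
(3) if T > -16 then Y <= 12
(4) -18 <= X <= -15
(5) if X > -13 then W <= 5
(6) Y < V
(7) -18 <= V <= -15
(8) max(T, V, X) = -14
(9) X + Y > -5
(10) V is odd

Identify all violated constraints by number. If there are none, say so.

(1) T = -14 > -16, so we need W ≤ 3; W = 2 ≤ 3 — satisfied.
(2) gcd(12, 2) = 2 — satisfied.
(3) T = -14 > -16, so we need Y ≤ 12; Y = 12 ≤ 12 — satisfied.
(4) X = -14 is outside [-18, -15] — violated.
(5) X = -14, not > -13; antecedent false, conditional vacuously true — satisfied.
(6) Y = 12, V = -14; 12 ≥ -14 (want <) — violated.
(7) V = -14 is outside [-18, -15] — violated.
(8) max(-14, -14, -14) = -14 — satisfied.
(9) X + Y = -14 + 12 = -2; -2 > -5 — satisfied.
(10) V = -14 is even — violated.

Constraints 4, 6, 7, and 10 are violated.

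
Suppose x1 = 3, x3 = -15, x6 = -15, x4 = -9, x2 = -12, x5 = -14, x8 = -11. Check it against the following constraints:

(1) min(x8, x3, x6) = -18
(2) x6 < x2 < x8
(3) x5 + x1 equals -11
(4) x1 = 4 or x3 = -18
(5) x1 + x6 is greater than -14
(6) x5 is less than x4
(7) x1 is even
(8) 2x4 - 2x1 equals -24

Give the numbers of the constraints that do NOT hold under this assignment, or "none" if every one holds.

(1) min(-11, -15, -15) = -15, not -18  FAIL
(2) values -15 < -12 < -11  OK
(3) x5 + x1 = -14 + 3 = -11  OK
(4) x1 = 3 ≠ 4 and x3 = -15 ≠ -18; both disjuncts false  FAIL
(5) x1 + x6 = 3 + (-15) = -12; -12 > -14  OK
(6) x5 = -14, x4 = -9; -14 < -9  OK
(7) x1 = 3 is odd  FAIL
(8) 2x4 - 2x1 = 2(-9) - 2(3) = -24  OK

No — constraints 1, 4, 7 are not satisfied.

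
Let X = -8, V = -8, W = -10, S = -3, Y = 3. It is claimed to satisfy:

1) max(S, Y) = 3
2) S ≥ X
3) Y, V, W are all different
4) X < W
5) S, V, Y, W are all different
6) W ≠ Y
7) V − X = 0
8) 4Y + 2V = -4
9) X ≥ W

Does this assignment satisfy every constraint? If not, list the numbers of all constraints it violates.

1) max(-3, 3) = 3 — holds.
2) S = -3, X = -8; -3 ≥ -8 — holds.
3) values 3, -8, -10 are pairwise distinct — holds.
4) X = -8, W = -10; -8 ≥ -10 (want <) — fails.
5) values -3, -8, 3, -10 are pairwise distinct — holds.
6) W = -10, Y = 3; distinct — holds.
7) V − X = -8 − (-8) = 0 — holds.
8) 4Y + 2V = 4(3) + 2(-8) = -4 — holds.
9) X = -8, W = -10; -8 ≥ -10 — holds.

The assignment fails constraint 4.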